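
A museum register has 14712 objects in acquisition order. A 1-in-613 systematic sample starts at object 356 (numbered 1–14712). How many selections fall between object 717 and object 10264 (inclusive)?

k = 613
First selection ≥ 717: 356 + ⌈(717−356)/613⌉·613 = 356 + 1×613 = 969
Last selection ≤ 10264: 356 + ⌊(10264−356)/613⌋·613 = 356 + 16×613 = 10164
Count = 16 − 1 + 1 = 16

16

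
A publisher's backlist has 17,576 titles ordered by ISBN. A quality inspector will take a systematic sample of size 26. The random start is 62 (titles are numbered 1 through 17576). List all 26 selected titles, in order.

k = N/n = 17576/26 = 676
title 1: 62
title 2: 62 + 676 = 738
title 3: 738 + 676 = 1414
title 4: 1414 + 676 = 2090
title 5: 2090 + 676 = 2766
title 6: 2766 + 676 = 3442
title 7: 3442 + 676 = 4118
title 8: 4118 + 676 = 4794
title 9: 4794 + 676 = 5470
title 10: 5470 + 676 = 6146
title 11: 6146 + 676 = 6822
title 12: 6822 + 676 = 7498
title 13: 7498 + 676 = 8174
title 14: 8174 + 676 = 8850
title 15: 8850 + 676 = 9526
title 16: 9526 + 676 = 10202
title 17: 10202 + 676 = 10878
title 18: 10878 + 676 = 11554
title 19: 11554 + 676 = 12230
title 20: 12230 + 676 = 12906
title 21: 12906 + 676 = 13582
title 22: 13582 + 676 = 14258
title 23: 14258 + 676 = 14934
title 24: 14934 + 676 = 15610
title 25: 15610 + 676 = 16286
title 26: 16286 + 676 = 16962

62, 738, 1414, 2090, 2766, 3442, 4118, 4794, 5470, 6146, 6822, 7498, 8174, 8850, 9526, 10202, 10878, 11554, 12230, 12906, 13582, 14258, 14934, 15610, 16286, 16962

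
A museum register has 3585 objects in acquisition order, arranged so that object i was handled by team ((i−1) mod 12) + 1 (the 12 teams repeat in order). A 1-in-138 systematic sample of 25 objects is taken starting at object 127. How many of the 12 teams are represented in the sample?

Consecutive selections differ by k = 138, so their team numbers differ by 138 mod 12 = 6.
gcd(138, 12) = 6, so the sample visits 12/6 = 2 distinct residues mod 12.
Start 127 is team 7; the teams hit are 1, 7.

2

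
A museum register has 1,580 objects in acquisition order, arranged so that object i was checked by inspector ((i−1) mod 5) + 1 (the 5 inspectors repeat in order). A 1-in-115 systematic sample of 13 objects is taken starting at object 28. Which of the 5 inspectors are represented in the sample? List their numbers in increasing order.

Consecutive selections differ by k = 115, so their inspector numbers differ by 115 mod 5 = 0.
gcd(115, 5) = 5, so the sample visits 5/5 = 1 distinct residues mod 5.
Start 28 is inspector 3; the inspectors hit are 3.

3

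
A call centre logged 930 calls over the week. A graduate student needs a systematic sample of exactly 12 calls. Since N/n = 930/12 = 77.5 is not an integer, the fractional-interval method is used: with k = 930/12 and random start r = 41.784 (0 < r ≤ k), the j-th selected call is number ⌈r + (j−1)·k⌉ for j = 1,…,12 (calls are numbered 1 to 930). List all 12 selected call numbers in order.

j=1: r + 0k = 41.784 → ⌈·⌉ = 42
j=2: r + 1k = 119.284 → ⌈·⌉ = 120
j=3: r + 2k = 196.784 → ⌈·⌉ = 197
j=4: r + 3k = 274.284 → ⌈·⌉ = 275
j=5: r + 4k = 351.784 → ⌈·⌉ = 352
j=6: r + 5k = 429.284 → ⌈·⌉ = 430
j=7: r + 6k = 506.784 → ⌈·⌉ = 507
j=8: r + 7k = 584.284 → ⌈·⌉ = 585
j=9: r + 8k = 661.784 → ⌈·⌉ = 662
j=10: r + 9k = 739.284 → ⌈·⌉ = 740
j=11: r + 10k = 816.784 → ⌈·⌉ = 817
j=12: r + 11k = 894.284 → ⌈·⌉ = 895

42, 120, 197, 275, 352, 430, 507, 585, 662, 740, 817, 895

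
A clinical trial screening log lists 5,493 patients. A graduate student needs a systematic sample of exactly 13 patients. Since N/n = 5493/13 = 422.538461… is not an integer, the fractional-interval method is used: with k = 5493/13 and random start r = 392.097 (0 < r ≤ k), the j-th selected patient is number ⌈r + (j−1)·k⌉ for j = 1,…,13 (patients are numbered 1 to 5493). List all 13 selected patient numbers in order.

393, 815, 1238, 1660, 2083, 2505, 2928, 3350, 3773, 4195, 4618, 5041, 5463

j=1: r + 0k = 392.097 → ⌈·⌉ = 393
j=2: r + 1k = 814.635461… → ⌈·⌉ = 815
j=3: r + 2k = 1237.173923… → ⌈·⌉ = 1238
j=4: r + 3k = 1659.712384… → ⌈·⌉ = 1660
j=5: r + 4k = 2082.250846… → ⌈·⌉ = 2083
j=6: r + 5k = 2504.789307… → ⌈·⌉ = 2505
j=7: r + 6k = 2927.327769… → ⌈·⌉ = 2928
j=8: r + 7k = 3349.866230… → ⌈·⌉ = 3350
j=9: r + 8k = 3772.404692… → ⌈·⌉ = 3773
j=10: r + 9k = 4194.943153… → ⌈·⌉ = 4195
j=11: r + 10k = 4617.481615… → ⌈·⌉ = 4618
j=12: r + 11k = 5040.020076… → ⌈·⌉ = 5041
j=13: r + 12k = 5462.558538… → ⌈·⌉ = 5463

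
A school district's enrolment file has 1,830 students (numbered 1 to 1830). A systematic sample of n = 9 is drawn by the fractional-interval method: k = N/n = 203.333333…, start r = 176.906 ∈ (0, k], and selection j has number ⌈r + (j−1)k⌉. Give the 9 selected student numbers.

j=1: r + 0k = 176.906 → ⌈·⌉ = 177
j=2: r + 1k = 380.239333… → ⌈·⌉ = 381
j=3: r + 2k = 583.572666… → ⌈·⌉ = 584
j=4: r + 3k = 786.906 → ⌈·⌉ = 787
j=5: r + 4k = 990.239333… → ⌈·⌉ = 991
j=6: r + 5k = 1193.572666… → ⌈·⌉ = 1194
j=7: r + 6k = 1396.906 → ⌈·⌉ = 1397
j=8: r + 7k = 1600.239333… → ⌈·⌉ = 1601
j=9: r + 8k = 1803.572666… → ⌈·⌉ = 1804

177, 381, 584, 787, 991, 1194, 1397, 1601, 1804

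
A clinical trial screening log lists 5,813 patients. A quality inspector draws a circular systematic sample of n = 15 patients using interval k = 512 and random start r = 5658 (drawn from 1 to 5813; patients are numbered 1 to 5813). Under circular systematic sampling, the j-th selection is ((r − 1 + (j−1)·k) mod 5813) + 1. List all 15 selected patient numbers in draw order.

Selection 1: 5658
Selection 2: 5658 + 512 = 6170 → 6170 − 5813 = 357
Selection 3: 357 + 512 = 869
Selection 4: 869 + 512 = 1381
Selection 5: 1381 + 512 = 1893
Selection 6: 1893 + 512 = 2405
Selection 7: 2405 + 512 = 2917
Selection 8: 2917 + 512 = 3429
Selection 9: 3429 + 512 = 3941
Selection 10: 3941 + 512 = 4453
Selection 11: 4453 + 512 = 4965
Selection 12: 4965 + 512 = 5477
Selection 13: 5477 + 512 = 5989 → 5989 − 5813 = 176
Selection 14: 176 + 512 = 688
Selection 15: 688 + 512 = 1200

5658, 357, 869, 1381, 1893, 2405, 2917, 3429, 3941, 4453, 4965, 5477, 176, 688, 1200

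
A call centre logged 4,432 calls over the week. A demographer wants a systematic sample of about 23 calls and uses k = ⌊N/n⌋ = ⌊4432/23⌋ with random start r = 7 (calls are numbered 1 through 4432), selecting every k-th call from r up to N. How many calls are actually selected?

24

k = ⌊4432/23⌋ = 192
Achieved size = ⌊(4432 − 7)/192⌋ + 1 = ⌊4425/192⌋ + 1 = 23 + 1 = 24
(last selection: 7 + 23×192 = 4423 ≤ 4432; next would be 4615 > 4432)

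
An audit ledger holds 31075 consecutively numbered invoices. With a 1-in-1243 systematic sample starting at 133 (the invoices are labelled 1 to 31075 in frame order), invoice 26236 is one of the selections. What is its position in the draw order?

22

k = 1243
position = (26236 − 133)/1243 + 1 = 26103/1243 + 1 = 21 + 1 = 22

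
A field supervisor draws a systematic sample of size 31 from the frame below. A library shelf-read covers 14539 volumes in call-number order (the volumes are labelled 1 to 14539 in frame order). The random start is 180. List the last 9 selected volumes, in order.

10498, 10967, 11436, 11905, 12374, 12843, 13312, 13781, 14250

k = N/n = 14539/31 = 469
23rd selection = 180 + 22×469 = 10498
24th: 10498 + 469 = 10967
25th: 10967 + 469 = 11436
26th: 11436 + 469 = 11905
27th: 11905 + 469 = 12374
28th: 12374 + 469 = 12843
29th: 12843 + 469 = 13312
30th: 13312 + 469 = 13781
31st: 13781 + 469 = 14250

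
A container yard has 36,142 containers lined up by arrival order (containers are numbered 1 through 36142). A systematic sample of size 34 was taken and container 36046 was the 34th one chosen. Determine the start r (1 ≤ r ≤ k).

k = 36142/34 = 1063
r = 36046 − (34−1)×1063 = 36046 − 35079 = 967

967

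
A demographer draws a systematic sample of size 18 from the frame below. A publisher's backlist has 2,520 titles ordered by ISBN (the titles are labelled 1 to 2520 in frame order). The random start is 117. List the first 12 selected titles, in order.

k = N/n = 2520/18 = 140
title 1: 117
title 2: 117 + 140 = 257
title 3: 257 + 140 = 397
title 4: 397 + 140 = 537
title 5: 537 + 140 = 677
title 6: 677 + 140 = 817
title 7: 817 + 140 = 957
title 8: 957 + 140 = 1097
title 9: 1097 + 140 = 1237
title 10: 1237 + 140 = 1377
title 11: 1377 + 140 = 1517
title 12: 1517 + 140 = 1657

117, 257, 397, 537, 677, 817, 957, 1097, 1237, 1377, 1517, 1657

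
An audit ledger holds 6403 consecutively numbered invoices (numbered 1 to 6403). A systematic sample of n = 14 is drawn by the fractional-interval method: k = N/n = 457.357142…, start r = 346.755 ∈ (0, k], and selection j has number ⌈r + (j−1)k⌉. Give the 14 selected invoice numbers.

347, 805, 1262, 1719, 2177, 2634, 3091, 3549, 4006, 4463, 4921, 5378, 5836, 6293

j=1: r + 0k = 346.755 → ⌈·⌉ = 347
j=2: r + 1k = 804.112142… → ⌈·⌉ = 805
j=3: r + 2k = 1261.469285… → ⌈·⌉ = 1262
j=4: r + 3k = 1718.826428… → ⌈·⌉ = 1719
j=5: r + 4k = 2176.183571… → ⌈·⌉ = 2177
j=6: r + 5k = 2633.540714… → ⌈·⌉ = 2634
j=7: r + 6k = 3090.897857… → ⌈·⌉ = 3091
j=8: r + 7k = 3548.255 → ⌈·⌉ = 3549
j=9: r + 8k = 4005.612142… → ⌈·⌉ = 4006
j=10: r + 9k = 4462.969285… → ⌈·⌉ = 4463
j=11: r + 10k = 4920.326428… → ⌈·⌉ = 4921
j=12: r + 11k = 5377.683571… → ⌈·⌉ = 5378
j=13: r + 12k = 5835.040714… → ⌈·⌉ = 5836
j=14: r + 13k = 6292.397857… → ⌈·⌉ = 6293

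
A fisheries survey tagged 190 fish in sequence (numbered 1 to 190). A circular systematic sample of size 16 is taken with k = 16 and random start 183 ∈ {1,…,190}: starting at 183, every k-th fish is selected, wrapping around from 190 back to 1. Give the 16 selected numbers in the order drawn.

183, 9, 25, 41, 57, 73, 89, 105, 121, 137, 153, 169, 185, 11, 27, 43

Selection 1: 183
Selection 2: 183 + 16 = 199 → 199 − 190 = 9
Selection 3: 9 + 16 = 25
Selection 4: 25 + 16 = 41
Selection 5: 41 + 16 = 57
Selection 6: 57 + 16 = 73
Selection 7: 73 + 16 = 89
Selection 8: 89 + 16 = 105
Selection 9: 105 + 16 = 121
Selection 10: 121 + 16 = 137
Selection 11: 137 + 16 = 153
Selection 12: 153 + 16 = 169
Selection 13: 169 + 16 = 185
Selection 14: 185 + 16 = 201 → 201 − 190 = 11
Selection 15: 11 + 16 = 27
Selection 16: 27 + 16 = 43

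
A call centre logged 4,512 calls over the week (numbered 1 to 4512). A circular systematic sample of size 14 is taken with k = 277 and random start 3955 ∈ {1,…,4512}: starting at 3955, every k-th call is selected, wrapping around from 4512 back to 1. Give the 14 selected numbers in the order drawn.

Selection 1: 3955
Selection 2: 3955 + 277 = 4232
Selection 3: 4232 + 277 = 4509
Selection 4: 4509 + 277 = 4786 → 4786 − 4512 = 274
Selection 5: 274 + 277 = 551
Selection 6: 551 + 277 = 828
Selection 7: 828 + 277 = 1105
Selection 8: 1105 + 277 = 1382
Selection 9: 1382 + 277 = 1659
Selection 10: 1659 + 277 = 1936
Selection 11: 1936 + 277 = 2213
Selection 12: 2213 + 277 = 2490
Selection 13: 2490 + 277 = 2767
Selection 14: 2767 + 277 = 3044

3955, 4232, 4509, 274, 551, 828, 1105, 1382, 1659, 1936, 2213, 2490, 2767, 3044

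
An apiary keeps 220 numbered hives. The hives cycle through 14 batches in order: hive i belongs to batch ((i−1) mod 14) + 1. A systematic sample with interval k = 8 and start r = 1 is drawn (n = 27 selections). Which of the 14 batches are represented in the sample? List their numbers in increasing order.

1, 3, 5, 7, 9, 11, 13

Consecutive selections differ by k = 8, so their batch numbers differ by 8 mod 14 = 8.
gcd(8, 14) = 2, so the sample visits 14/2 = 7 distinct residues mod 14.
Start 1 is batch 1; the batches hit are 1, 3, 5, 7, 9, 11, 13.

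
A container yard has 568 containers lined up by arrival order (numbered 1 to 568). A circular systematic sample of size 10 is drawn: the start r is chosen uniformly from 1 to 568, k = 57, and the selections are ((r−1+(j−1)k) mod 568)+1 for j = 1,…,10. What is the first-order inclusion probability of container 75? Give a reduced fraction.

5/284

For each position j, as r ranges over 1…568 the j-th selection hits every container exactly once, so container 75 is selected for exactly 10 of the 568 starts.
Inclusion probability = 10/568 = 5/284.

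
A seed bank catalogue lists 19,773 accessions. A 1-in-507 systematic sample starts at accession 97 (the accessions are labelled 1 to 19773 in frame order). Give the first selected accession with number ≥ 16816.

k = 507
Steps past start: ⌈(16816 − 97)/507⌉ = ⌈16719/507⌉ = 33
Selected accession: 97 + 33×507 = 16828

16828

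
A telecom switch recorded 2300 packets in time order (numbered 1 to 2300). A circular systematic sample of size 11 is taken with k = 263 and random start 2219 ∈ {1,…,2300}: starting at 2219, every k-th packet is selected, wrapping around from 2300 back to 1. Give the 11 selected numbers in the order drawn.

Selection 1: 2219
Selection 2: 2219 + 263 = 2482 → 2482 − 2300 = 182
Selection 3: 182 + 263 = 445
Selection 4: 445 + 263 = 708
Selection 5: 708 + 263 = 971
Selection 6: 971 + 263 = 1234
Selection 7: 1234 + 263 = 1497
Selection 8: 1497 + 263 = 1760
Selection 9: 1760 + 263 = 2023
Selection 10: 2023 + 263 = 2286
Selection 11: 2286 + 263 = 2549 → 2549 − 2300 = 249

2219, 182, 445, 708, 971, 1234, 1497, 1760, 2023, 2286, 249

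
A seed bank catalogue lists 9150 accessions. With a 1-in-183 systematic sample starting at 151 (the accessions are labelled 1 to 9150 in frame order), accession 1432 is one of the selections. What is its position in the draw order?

k = 183
position = (1432 − 151)/183 + 1 = 1281/183 + 1 = 7 + 1 = 8

8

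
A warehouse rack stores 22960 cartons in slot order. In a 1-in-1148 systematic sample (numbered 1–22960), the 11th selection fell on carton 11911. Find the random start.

431

k = 1148
r = 11911 − (11−1)×1148 = 11911 − 11480 = 431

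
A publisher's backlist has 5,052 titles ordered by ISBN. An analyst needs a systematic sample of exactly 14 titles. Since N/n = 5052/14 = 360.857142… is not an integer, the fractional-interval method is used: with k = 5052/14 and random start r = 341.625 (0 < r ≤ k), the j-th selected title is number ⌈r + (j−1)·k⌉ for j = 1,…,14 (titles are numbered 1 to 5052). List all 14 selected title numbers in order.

342, 703, 1064, 1425, 1786, 2146, 2507, 2868, 3229, 3590, 3951, 4312, 4672, 5033

j=1: r + 0k = 341.625 → ⌈·⌉ = 342
j=2: r + 1k = 702.482142… → ⌈·⌉ = 703
j=3: r + 2k = 1063.339285… → ⌈·⌉ = 1064
j=4: r + 3k = 1424.196428… → ⌈·⌉ = 1425
j=5: r + 4k = 1785.053571… → ⌈·⌉ = 1786
j=6: r + 5k = 2145.910714… → ⌈·⌉ = 2146
j=7: r + 6k = 2506.767857… → ⌈·⌉ = 2507
j=8: r + 7k = 2867.625 → ⌈·⌉ = 2868
j=9: r + 8k = 3228.482142… → ⌈·⌉ = 3229
j=10: r + 9k = 3589.339285… → ⌈·⌉ = 3590
j=11: r + 10k = 3950.196428… → ⌈·⌉ = 3951
j=12: r + 11k = 4311.053571… → ⌈·⌉ = 4312
j=13: r + 12k = 4671.910714… → ⌈·⌉ = 4672
j=14: r + 13k = 5032.767857… → ⌈·⌉ = 5033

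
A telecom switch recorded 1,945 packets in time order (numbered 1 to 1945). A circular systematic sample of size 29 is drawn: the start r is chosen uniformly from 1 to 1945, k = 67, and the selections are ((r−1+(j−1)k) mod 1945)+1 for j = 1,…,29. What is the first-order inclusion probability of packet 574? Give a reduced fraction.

For each position j, as r ranges over 1…1945 the j-th selection hits every packet exactly once, so packet 574 is selected for exactly 29 of the 1945 starts.
Inclusion probability = 29/1945.

29/1945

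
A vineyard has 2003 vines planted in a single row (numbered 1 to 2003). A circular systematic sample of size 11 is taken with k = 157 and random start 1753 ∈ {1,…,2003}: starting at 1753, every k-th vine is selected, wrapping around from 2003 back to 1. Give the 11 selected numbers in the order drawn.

Selection 1: 1753
Selection 2: 1753 + 157 = 1910
Selection 3: 1910 + 157 = 2067 → 2067 − 2003 = 64
Selection 4: 64 + 157 = 221
Selection 5: 221 + 157 = 378
Selection 6: 378 + 157 = 535
Selection 7: 535 + 157 = 692
Selection 8: 692 + 157 = 849
Selection 9: 849 + 157 = 1006
Selection 10: 1006 + 157 = 1163
Selection 11: 1163 + 157 = 1320

1753, 1910, 64, 221, 378, 535, 692, 849, 1006, 1163, 1320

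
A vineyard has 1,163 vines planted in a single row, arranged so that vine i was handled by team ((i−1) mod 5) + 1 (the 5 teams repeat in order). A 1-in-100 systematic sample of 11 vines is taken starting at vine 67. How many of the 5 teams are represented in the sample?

Consecutive selections differ by k = 100, so their team numbers differ by 100 mod 5 = 0.
gcd(100, 5) = 5, so the sample visits 5/5 = 1 distinct residues mod 5.
Start 67 is team 2; the teams hit are 2.

1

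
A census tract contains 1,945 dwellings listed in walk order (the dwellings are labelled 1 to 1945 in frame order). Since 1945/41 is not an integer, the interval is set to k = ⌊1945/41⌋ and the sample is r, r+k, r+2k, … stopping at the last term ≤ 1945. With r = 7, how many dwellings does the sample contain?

k = ⌊1945/41⌋ = 47
Achieved size = ⌊(1945 − 7)/47⌋ + 1 = ⌊1938/47⌋ + 1 = 41 + 1 = 42
(last selection: 7 + 41×47 = 1934 ≤ 1945; next would be 1981 > 1945)

42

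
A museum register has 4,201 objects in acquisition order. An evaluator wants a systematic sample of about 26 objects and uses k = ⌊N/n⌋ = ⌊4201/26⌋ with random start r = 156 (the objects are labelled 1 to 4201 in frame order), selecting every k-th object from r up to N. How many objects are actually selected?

k = ⌊4201/26⌋ = 161
Achieved size = ⌊(4201 − 156)/161⌋ + 1 = ⌊4045/161⌋ + 1 = 25 + 1 = 26
(last selection: 156 + 25×161 = 4181 ≤ 4201; next would be 4342 > 4201)

26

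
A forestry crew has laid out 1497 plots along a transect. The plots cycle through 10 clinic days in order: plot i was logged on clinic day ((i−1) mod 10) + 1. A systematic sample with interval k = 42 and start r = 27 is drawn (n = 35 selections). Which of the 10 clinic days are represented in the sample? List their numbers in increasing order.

1, 3, 5, 7, 9

Consecutive selections differ by k = 42, so their clinic day numbers differ by 42 mod 10 = 2.
gcd(42, 10) = 2, so the sample visits 10/2 = 5 distinct residues mod 10.
Start 27 is clinic day 7; the clinic days hit are 1, 3, 5, 7, 9.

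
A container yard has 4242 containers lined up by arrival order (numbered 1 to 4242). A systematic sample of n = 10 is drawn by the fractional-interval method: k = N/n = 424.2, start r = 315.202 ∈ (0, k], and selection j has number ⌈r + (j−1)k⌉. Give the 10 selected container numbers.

j=1: r + 0k = 315.202 → ⌈·⌉ = 316
j=2: r + 1k = 739.402 → ⌈·⌉ = 740
j=3: r + 2k = 1163.602 → ⌈·⌉ = 1164
j=4: r + 3k = 1587.802 → ⌈·⌉ = 1588
j=5: r + 4k = 2012.002 → ⌈·⌉ = 2013
j=6: r + 5k = 2436.202 → ⌈·⌉ = 2437
j=7: r + 6k = 2860.402 → ⌈·⌉ = 2861
j=8: r + 7k = 3284.602 → ⌈·⌉ = 3285
j=9: r + 8k = 3708.802 → ⌈·⌉ = 3709
j=10: r + 9k = 4133.002 → ⌈·⌉ = 4134

316, 740, 1164, 1588, 2013, 2437, 2861, 3285, 3709, 4134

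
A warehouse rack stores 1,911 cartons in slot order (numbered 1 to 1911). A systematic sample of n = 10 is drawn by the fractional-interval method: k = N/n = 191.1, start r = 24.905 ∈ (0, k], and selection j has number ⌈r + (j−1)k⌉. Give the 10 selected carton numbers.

25, 217, 408, 599, 790, 981, 1172, 1363, 1554, 1745

j=1: r + 0k = 24.905 → ⌈·⌉ = 25
j=2: r + 1k = 216.005 → ⌈·⌉ = 217
j=3: r + 2k = 407.105 → ⌈·⌉ = 408
j=4: r + 3k = 598.205 → ⌈·⌉ = 599
j=5: r + 4k = 789.305 → ⌈·⌉ = 790
j=6: r + 5k = 980.405 → ⌈·⌉ = 981
j=7: r + 6k = 1171.505 → ⌈·⌉ = 1172
j=8: r + 7k = 1362.605 → ⌈·⌉ = 1363
j=9: r + 8k = 1553.705 → ⌈·⌉ = 1554
j=10: r + 9k = 1744.805 → ⌈·⌉ = 1745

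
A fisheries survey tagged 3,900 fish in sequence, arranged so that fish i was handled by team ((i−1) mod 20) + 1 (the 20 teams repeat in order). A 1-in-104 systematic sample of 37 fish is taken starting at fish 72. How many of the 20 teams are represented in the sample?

5

Consecutive selections differ by k = 104, so their team numbers differ by 104 mod 20 = 4.
gcd(104, 20) = 4, so the sample visits 20/4 = 5 distinct residues mod 20.
Start 72 is team 12; the teams hit are 4, 8, 12, 16, 20.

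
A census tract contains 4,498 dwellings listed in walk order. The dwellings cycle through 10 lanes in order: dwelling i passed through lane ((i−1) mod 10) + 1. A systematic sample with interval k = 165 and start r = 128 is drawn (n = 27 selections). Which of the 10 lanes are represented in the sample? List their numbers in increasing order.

Consecutive selections differ by k = 165, so their lane numbers differ by 165 mod 10 = 5.
gcd(165, 10) = 5, so the sample visits 10/5 = 2 distinct residues mod 10.
Start 128 is lane 8; the lanes hit are 3, 8.

3, 8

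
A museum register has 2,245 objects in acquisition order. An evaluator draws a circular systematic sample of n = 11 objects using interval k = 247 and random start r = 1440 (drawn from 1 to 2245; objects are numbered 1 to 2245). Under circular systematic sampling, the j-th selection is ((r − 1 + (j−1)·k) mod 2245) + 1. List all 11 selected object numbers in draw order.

Selection 1: 1440
Selection 2: 1440 + 247 = 1687
Selection 3: 1687 + 247 = 1934
Selection 4: 1934 + 247 = 2181
Selection 5: 2181 + 247 = 2428 → 2428 − 2245 = 183
Selection 6: 183 + 247 = 430
Selection 7: 430 + 247 = 677
Selection 8: 677 + 247 = 924
Selection 9: 924 + 247 = 1171
Selection 10: 1171 + 247 = 1418
Selection 11: 1418 + 247 = 1665

1440, 1687, 1934, 2181, 183, 430, 677, 924, 1171, 1418, 1665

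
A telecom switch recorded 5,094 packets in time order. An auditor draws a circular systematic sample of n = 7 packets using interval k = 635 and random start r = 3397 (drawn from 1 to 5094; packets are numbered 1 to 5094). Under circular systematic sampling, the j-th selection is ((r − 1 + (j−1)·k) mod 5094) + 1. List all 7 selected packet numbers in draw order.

3397, 4032, 4667, 208, 843, 1478, 2113

Selection 1: 3397
Selection 2: 3397 + 635 = 4032
Selection 3: 4032 + 635 = 4667
Selection 4: 4667 + 635 = 5302 → 5302 − 5094 = 208
Selection 5: 208 + 635 = 843
Selection 6: 843 + 635 = 1478
Selection 7: 1478 + 635 = 2113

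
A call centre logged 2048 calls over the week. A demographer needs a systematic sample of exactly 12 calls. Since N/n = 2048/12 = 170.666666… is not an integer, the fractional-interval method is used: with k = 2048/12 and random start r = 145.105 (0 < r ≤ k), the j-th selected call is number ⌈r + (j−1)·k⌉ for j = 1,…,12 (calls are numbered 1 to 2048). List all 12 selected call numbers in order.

j=1: r + 0k = 145.105 → ⌈·⌉ = 146
j=2: r + 1k = 315.771666… → ⌈·⌉ = 316
j=3: r + 2k = 486.438333… → ⌈·⌉ = 487
j=4: r + 3k = 657.105 → ⌈·⌉ = 658
j=5: r + 4k = 827.771666… → ⌈·⌉ = 828
j=6: r + 5k = 998.438333… → ⌈·⌉ = 999
j=7: r + 6k = 1169.105 → ⌈·⌉ = 1170
j=8: r + 7k = 1339.771666… → ⌈·⌉ = 1340
j=9: r + 8k = 1510.438333… → ⌈·⌉ = 1511
j=10: r + 9k = 1681.105 → ⌈·⌉ = 1682
j=11: r + 10k = 1851.771666… → ⌈·⌉ = 1852
j=12: r + 11k = 2022.438333… → ⌈·⌉ = 2023

146, 316, 487, 658, 828, 999, 1170, 1340, 1511, 1682, 1852, 2023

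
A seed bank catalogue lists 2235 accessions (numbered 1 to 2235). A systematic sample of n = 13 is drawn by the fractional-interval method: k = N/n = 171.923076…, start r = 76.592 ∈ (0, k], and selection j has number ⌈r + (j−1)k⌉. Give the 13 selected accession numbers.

77, 249, 421, 593, 765, 937, 1109, 1281, 1452, 1624, 1796, 1968, 2140

j=1: r + 0k = 76.592 → ⌈·⌉ = 77
j=2: r + 1k = 248.515076… → ⌈·⌉ = 249
j=3: r + 2k = 420.438153… → ⌈·⌉ = 421
j=4: r + 3k = 592.361230… → ⌈·⌉ = 593
j=5: r + 4k = 764.284307… → ⌈·⌉ = 765
j=6: r + 5k = 936.207384… → ⌈·⌉ = 937
j=7: r + 6k = 1108.130461… → ⌈·⌉ = 1109
j=8: r + 7k = 1280.053538… → ⌈·⌉ = 1281
j=9: r + 8k = 1451.976615… → ⌈·⌉ = 1452
j=10: r + 9k = 1623.899692… → ⌈·⌉ = 1624
j=11: r + 10k = 1795.822769… → ⌈·⌉ = 1796
j=12: r + 11k = 1967.745846… → ⌈·⌉ = 1968
j=13: r + 12k = 2139.668923… → ⌈·⌉ = 2140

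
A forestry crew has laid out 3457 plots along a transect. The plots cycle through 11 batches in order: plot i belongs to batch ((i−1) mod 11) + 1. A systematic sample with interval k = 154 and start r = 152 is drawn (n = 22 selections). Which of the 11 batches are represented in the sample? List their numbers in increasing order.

Consecutive selections differ by k = 154, so their batch numbers differ by 154 mod 11 = 0.
gcd(154, 11) = 11, so the sample visits 11/11 = 1 distinct residues mod 11.
Start 152 is batch 9; the batches hit are 9.

9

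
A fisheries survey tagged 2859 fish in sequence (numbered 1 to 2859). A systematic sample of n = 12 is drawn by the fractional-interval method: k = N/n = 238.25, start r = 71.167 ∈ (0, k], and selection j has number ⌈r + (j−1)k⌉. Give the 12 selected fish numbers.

j=1: r + 0k = 71.167 → ⌈·⌉ = 72
j=2: r + 1k = 309.417 → ⌈·⌉ = 310
j=3: r + 2k = 547.667 → ⌈·⌉ = 548
j=4: r + 3k = 785.917 → ⌈·⌉ = 786
j=5: r + 4k = 1024.167 → ⌈·⌉ = 1025
j=6: r + 5k = 1262.417 → ⌈·⌉ = 1263
j=7: r + 6k = 1500.667 → ⌈·⌉ = 1501
j=8: r + 7k = 1738.917 → ⌈·⌉ = 1739
j=9: r + 8k = 1977.167 → ⌈·⌉ = 1978
j=10: r + 9k = 2215.417 → ⌈·⌉ = 2216
j=11: r + 10k = 2453.667 → ⌈·⌉ = 2454
j=12: r + 11k = 2691.917 → ⌈·⌉ = 2692

72, 310, 548, 786, 1025, 1263, 1501, 1739, 1978, 2216, 2454, 2692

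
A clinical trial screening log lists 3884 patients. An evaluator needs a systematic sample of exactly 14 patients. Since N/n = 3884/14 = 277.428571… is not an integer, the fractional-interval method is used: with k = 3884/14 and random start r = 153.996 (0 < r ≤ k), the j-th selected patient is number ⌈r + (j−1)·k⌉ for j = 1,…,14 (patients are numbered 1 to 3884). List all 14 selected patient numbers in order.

j=1: r + 0k = 153.996 → ⌈·⌉ = 154
j=2: r + 1k = 431.424571… → ⌈·⌉ = 432
j=3: r + 2k = 708.853142… → ⌈·⌉ = 709
j=4: r + 3k = 986.281714… → ⌈·⌉ = 987
j=5: r + 4k = 1263.710285… → ⌈·⌉ = 1264
j=6: r + 5k = 1541.138857… → ⌈·⌉ = 1542
j=7: r + 6k = 1818.567428… → ⌈·⌉ = 1819
j=8: r + 7k = 2095.996 → ⌈·⌉ = 2096
j=9: r + 8k = 2373.424571… → ⌈·⌉ = 2374
j=10: r + 9k = 2650.853142… → ⌈·⌉ = 2651
j=11: r + 10k = 2928.281714… → ⌈·⌉ = 2929
j=12: r + 11k = 3205.710285… → ⌈·⌉ = 3206
j=13: r + 12k = 3483.138857… → ⌈·⌉ = 3484
j=14: r + 13k = 3760.567428… → ⌈·⌉ = 3761

154, 432, 709, 987, 1264, 1542, 1819, 2096, 2374, 2651, 2929, 3206, 3484, 3761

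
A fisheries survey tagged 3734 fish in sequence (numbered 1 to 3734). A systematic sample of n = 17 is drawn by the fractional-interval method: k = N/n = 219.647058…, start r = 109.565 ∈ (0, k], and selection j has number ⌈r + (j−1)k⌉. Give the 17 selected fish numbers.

110, 330, 549, 769, 989, 1208, 1428, 1648, 1867, 2087, 2307, 2526, 2746, 2965, 3185, 3405, 3624

j=1: r + 0k = 109.565 → ⌈·⌉ = 110
j=2: r + 1k = 329.212058… → ⌈·⌉ = 330
j=3: r + 2k = 548.859117… → ⌈·⌉ = 549
j=4: r + 3k = 768.506176… → ⌈·⌉ = 769
j=5: r + 4k = 988.153235… → ⌈·⌉ = 989
j=6: r + 5k = 1207.800294… → ⌈·⌉ = 1208
j=7: r + 6k = 1427.447352… → ⌈·⌉ = 1428
j=8: r + 7k = 1647.094411… → ⌈·⌉ = 1648
j=9: r + 8k = 1866.741470… → ⌈·⌉ = 1867
j=10: r + 9k = 2086.388529… → ⌈·⌉ = 2087
j=11: r + 10k = 2306.035588… → ⌈·⌉ = 2307
j=12: r + 11k = 2525.682647… → ⌈·⌉ = 2526
j=13: r + 12k = 2745.329705… → ⌈·⌉ = 2746
j=14: r + 13k = 2964.976764… → ⌈·⌉ = 2965
j=15: r + 14k = 3184.623823… → ⌈·⌉ = 3185
j=16: r + 15k = 3404.270882… → ⌈·⌉ = 3405
j=17: r + 16k = 3623.917941… → ⌈·⌉ = 3624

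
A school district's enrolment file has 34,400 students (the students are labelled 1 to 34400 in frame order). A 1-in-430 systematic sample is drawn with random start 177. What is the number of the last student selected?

34147

k = 430
80th selection = r + (80−1)·k = 177 + 79×430 = 177 + 33970 = 34147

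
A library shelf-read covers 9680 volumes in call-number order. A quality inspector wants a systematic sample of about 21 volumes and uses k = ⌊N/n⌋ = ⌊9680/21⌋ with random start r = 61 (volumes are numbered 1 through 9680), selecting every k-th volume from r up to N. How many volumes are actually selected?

21

k = ⌊9680/21⌋ = 460
Achieved size = ⌊(9680 − 61)/460⌋ + 1 = ⌊9619/460⌋ + 1 = 20 + 1 = 21
(last selection: 61 + 20×460 = 9261 ≤ 9680; next would be 9721 > 9680)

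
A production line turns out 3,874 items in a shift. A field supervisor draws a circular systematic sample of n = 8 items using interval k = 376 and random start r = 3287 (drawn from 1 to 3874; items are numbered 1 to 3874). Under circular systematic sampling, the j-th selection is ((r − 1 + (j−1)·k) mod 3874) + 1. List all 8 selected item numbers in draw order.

3287, 3663, 165, 541, 917, 1293, 1669, 2045

Selection 1: 3287
Selection 2: 3287 + 376 = 3663
Selection 3: 3663 + 376 = 4039 → 4039 − 3874 = 165
Selection 4: 165 + 376 = 541
Selection 5: 541 + 376 = 917
Selection 6: 917 + 376 = 1293
Selection 7: 1293 + 376 = 1669
Selection 8: 1669 + 376 = 2045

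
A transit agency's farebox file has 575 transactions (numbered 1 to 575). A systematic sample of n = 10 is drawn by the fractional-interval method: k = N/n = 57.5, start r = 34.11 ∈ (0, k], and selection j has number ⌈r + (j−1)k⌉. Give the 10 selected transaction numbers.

35, 92, 150, 207, 265, 322, 380, 437, 495, 552

j=1: r + 0k = 34.11 → ⌈·⌉ = 35
j=2: r + 1k = 91.61 → ⌈·⌉ = 92
j=3: r + 2k = 149.11 → ⌈·⌉ = 150
j=4: r + 3k = 206.61 → ⌈·⌉ = 207
j=5: r + 4k = 264.11 → ⌈·⌉ = 265
j=6: r + 5k = 321.61 → ⌈·⌉ = 322
j=7: r + 6k = 379.11 → ⌈·⌉ = 380
j=8: r + 7k = 436.61 → ⌈·⌉ = 437
j=9: r + 8k = 494.11 → ⌈·⌉ = 495
j=10: r + 9k = 551.61 → ⌈·⌉ = 552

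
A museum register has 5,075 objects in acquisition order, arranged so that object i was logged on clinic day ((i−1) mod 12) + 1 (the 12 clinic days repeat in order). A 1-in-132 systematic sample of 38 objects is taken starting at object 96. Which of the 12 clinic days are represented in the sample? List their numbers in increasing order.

Consecutive selections differ by k = 132, so their clinic day numbers differ by 132 mod 12 = 0.
gcd(132, 12) = 12, so the sample visits 12/12 = 1 distinct residues mod 12.
Start 96 is clinic day 12; the clinic days hit are 12.

12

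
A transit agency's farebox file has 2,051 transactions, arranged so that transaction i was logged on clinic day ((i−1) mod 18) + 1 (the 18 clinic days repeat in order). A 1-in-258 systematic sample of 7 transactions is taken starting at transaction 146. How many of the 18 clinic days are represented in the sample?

3

Consecutive selections differ by k = 258, so their clinic day numbers differ by 258 mod 18 = 6.
gcd(258, 18) = 6, so the sample visits 18/6 = 3 distinct residues mod 18.
Start 146 is clinic day 2; the clinic days hit are 2, 8, 14.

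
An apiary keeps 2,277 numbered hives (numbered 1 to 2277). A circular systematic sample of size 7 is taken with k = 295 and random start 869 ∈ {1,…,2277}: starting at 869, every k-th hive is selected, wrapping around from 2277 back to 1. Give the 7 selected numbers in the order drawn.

869, 1164, 1459, 1754, 2049, 67, 362

Selection 1: 869
Selection 2: 869 + 295 = 1164
Selection 3: 1164 + 295 = 1459
Selection 4: 1459 + 295 = 1754
Selection 5: 1754 + 295 = 2049
Selection 6: 2049 + 295 = 2344 → 2344 − 2277 = 67
Selection 7: 67 + 295 = 362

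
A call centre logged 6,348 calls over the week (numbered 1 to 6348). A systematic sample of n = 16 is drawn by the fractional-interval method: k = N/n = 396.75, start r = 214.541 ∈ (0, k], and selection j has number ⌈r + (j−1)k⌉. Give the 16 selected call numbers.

j=1: r + 0k = 214.541 → ⌈·⌉ = 215
j=2: r + 1k = 611.291 → ⌈·⌉ = 612
j=3: r + 2k = 1008.041 → ⌈·⌉ = 1009
j=4: r + 3k = 1404.791 → ⌈·⌉ = 1405
j=5: r + 4k = 1801.541 → ⌈·⌉ = 1802
j=6: r + 5k = 2198.291 → ⌈·⌉ = 2199
j=7: r + 6k = 2595.041 → ⌈·⌉ = 2596
j=8: r + 7k = 2991.791 → ⌈·⌉ = 2992
j=9: r + 8k = 3388.541 → ⌈·⌉ = 3389
j=10: r + 9k = 3785.291 → ⌈·⌉ = 3786
j=11: r + 10k = 4182.041 → ⌈·⌉ = 4183
j=12: r + 11k = 4578.791 → ⌈·⌉ = 4579
j=13: r + 12k = 4975.541 → ⌈·⌉ = 4976
j=14: r + 13k = 5372.291 → ⌈·⌉ = 5373
j=15: r + 14k = 5769.041 → ⌈·⌉ = 5770
j=16: r + 15k = 6165.791 → ⌈·⌉ = 6166

215, 612, 1009, 1405, 1802, 2199, 2596, 2992, 3389, 3786, 4183, 4579, 4976, 5373, 5770, 6166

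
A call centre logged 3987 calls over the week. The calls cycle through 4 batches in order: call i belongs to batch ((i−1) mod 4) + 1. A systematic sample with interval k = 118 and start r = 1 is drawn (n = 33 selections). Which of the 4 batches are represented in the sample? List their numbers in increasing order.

Consecutive selections differ by k = 118, so their batch numbers differ by 118 mod 4 = 2.
gcd(118, 4) = 2, so the sample visits 4/2 = 2 distinct residues mod 4.
Start 1 is batch 1; the batches hit are 1, 3.

1, 3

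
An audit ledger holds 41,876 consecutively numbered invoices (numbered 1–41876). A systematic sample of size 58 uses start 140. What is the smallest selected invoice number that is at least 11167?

k = 41876/58 = 722
Steps past start: ⌈(11167 − 140)/722⌉ = ⌈11027/722⌉ = 16
Selected invoice: 140 + 16×722 = 11692

11692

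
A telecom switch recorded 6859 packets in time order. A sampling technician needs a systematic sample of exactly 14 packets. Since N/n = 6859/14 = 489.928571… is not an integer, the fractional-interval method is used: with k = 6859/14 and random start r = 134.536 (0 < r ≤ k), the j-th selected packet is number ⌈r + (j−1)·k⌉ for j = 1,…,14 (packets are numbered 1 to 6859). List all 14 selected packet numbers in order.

135, 625, 1115, 1605, 2095, 2585, 3075, 3565, 4054, 4544, 5034, 5524, 6014, 6504

j=1: r + 0k = 134.536 → ⌈·⌉ = 135
j=2: r + 1k = 624.464571… → ⌈·⌉ = 625
j=3: r + 2k = 1114.393142… → ⌈·⌉ = 1115
j=4: r + 3k = 1604.321714… → ⌈·⌉ = 1605
j=5: r + 4k = 2094.250285… → ⌈·⌉ = 2095
j=6: r + 5k = 2584.178857… → ⌈·⌉ = 2585
j=7: r + 6k = 3074.107428… → ⌈·⌉ = 3075
j=8: r + 7k = 3564.036 → ⌈·⌉ = 3565
j=9: r + 8k = 4053.964571… → ⌈·⌉ = 4054
j=10: r + 9k = 4543.893142… → ⌈·⌉ = 4544
j=11: r + 10k = 5033.821714… → ⌈·⌉ = 5034
j=12: r + 11k = 5523.750285… → ⌈·⌉ = 5524
j=13: r + 12k = 6013.678857… → ⌈·⌉ = 6014
j=14: r + 13k = 6503.607428… → ⌈·⌉ = 6504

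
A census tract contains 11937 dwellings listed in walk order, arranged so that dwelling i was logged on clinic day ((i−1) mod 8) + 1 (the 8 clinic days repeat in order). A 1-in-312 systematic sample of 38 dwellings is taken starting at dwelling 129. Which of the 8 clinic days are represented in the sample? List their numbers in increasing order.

1

Consecutive selections differ by k = 312, so their clinic day numbers differ by 312 mod 8 = 0.
gcd(312, 8) = 8, so the sample visits 8/8 = 1 distinct residues mod 8.
Start 129 is clinic day 1; the clinic days hit are 1.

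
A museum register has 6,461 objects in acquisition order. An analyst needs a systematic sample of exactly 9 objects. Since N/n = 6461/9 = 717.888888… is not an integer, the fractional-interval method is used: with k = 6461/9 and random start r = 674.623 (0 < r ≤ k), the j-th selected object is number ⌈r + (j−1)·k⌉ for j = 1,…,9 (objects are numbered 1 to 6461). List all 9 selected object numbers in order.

675, 1393, 2111, 2829, 3547, 4265, 4982, 5700, 6418

j=1: r + 0k = 674.623 → ⌈·⌉ = 675
j=2: r + 1k = 1392.511888… → ⌈·⌉ = 1393
j=3: r + 2k = 2110.400777… → ⌈·⌉ = 2111
j=4: r + 3k = 2828.289666… → ⌈·⌉ = 2829
j=5: r + 4k = 3546.178555… → ⌈·⌉ = 3547
j=6: r + 5k = 4264.067444… → ⌈·⌉ = 4265
j=7: r + 6k = 4981.956333… → ⌈·⌉ = 4982
j=8: r + 7k = 5699.845222… → ⌈·⌉ = 5700
j=9: r + 8k = 6417.734111… → ⌈·⌉ = 6418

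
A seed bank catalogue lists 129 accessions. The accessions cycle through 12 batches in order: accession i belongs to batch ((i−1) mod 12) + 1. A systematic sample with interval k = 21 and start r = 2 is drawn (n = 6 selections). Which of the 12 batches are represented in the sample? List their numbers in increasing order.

2, 5, 8, 11

Consecutive selections differ by k = 21, so their batch numbers differ by 21 mod 12 = 9.
gcd(21, 12) = 3, so the sample visits 12/3 = 4 distinct residues mod 12.
Start 2 is batch 2; the batches hit are 2, 5, 8, 11.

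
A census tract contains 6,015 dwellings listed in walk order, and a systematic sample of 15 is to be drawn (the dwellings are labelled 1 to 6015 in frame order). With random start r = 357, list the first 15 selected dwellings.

k = N/n = 6015/15 = 401
dwelling 1: 357
dwelling 2: 357 + 401 = 758
dwelling 3: 758 + 401 = 1159
dwelling 4: 1159 + 401 = 1560
dwelling 5: 1560 + 401 = 1961
dwelling 6: 1961 + 401 = 2362
dwelling 7: 2362 + 401 = 2763
dwelling 8: 2763 + 401 = 3164
dwelling 9: 3164 + 401 = 3565
dwelling 10: 3565 + 401 = 3966
dwelling 11: 3966 + 401 = 4367
dwelling 12: 4367 + 401 = 4768
dwelling 13: 4768 + 401 = 5169
dwelling 14: 5169 + 401 = 5570
dwelling 15: 5570 + 401 = 5971

357, 758, 1159, 1560, 1961, 2362, 2763, 3164, 3565, 3966, 4367, 4768, 5169, 5570, 5971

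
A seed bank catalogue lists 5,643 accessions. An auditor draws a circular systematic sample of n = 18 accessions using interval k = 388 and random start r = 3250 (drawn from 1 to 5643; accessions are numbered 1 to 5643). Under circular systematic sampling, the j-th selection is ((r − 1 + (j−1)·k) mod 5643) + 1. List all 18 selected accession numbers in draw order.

3250, 3638, 4026, 4414, 4802, 5190, 5578, 323, 711, 1099, 1487, 1875, 2263, 2651, 3039, 3427, 3815, 4203

Selection 1: 3250
Selection 2: 3250 + 388 = 3638
Selection 3: 3638 + 388 = 4026
Selection 4: 4026 + 388 = 4414
Selection 5: 4414 + 388 = 4802
Selection 6: 4802 + 388 = 5190
Selection 7: 5190 + 388 = 5578
Selection 8: 5578 + 388 = 5966 → 5966 − 5643 = 323
Selection 9: 323 + 388 = 711
Selection 10: 711 + 388 = 1099
Selection 11: 1099 + 388 = 1487
Selection 12: 1487 + 388 = 1875
Selection 13: 1875 + 388 = 2263
Selection 14: 2263 + 388 = 2651
Selection 15: 2651 + 388 = 3039
Selection 16: 3039 + 388 = 3427
Selection 17: 3427 + 388 = 3815
Selection 18: 3815 + 388 = 4203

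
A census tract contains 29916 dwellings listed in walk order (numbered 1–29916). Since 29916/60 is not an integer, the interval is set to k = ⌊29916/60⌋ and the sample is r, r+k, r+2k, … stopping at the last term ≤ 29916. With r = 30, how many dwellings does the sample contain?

61

k = ⌊29916/60⌋ = 498
Achieved size = ⌊(29916 − 30)/498⌋ + 1 = ⌊29886/498⌋ + 1 = 60 + 1 = 61
(last selection: 30 + 60×498 = 29910 ≤ 29916; next would be 30408 > 29916)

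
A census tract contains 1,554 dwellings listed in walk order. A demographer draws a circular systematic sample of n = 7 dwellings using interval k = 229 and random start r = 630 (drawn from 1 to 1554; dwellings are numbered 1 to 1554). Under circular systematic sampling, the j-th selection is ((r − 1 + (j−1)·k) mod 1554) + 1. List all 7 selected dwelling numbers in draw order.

Selection 1: 630
Selection 2: 630 + 229 = 859
Selection 3: 859 + 229 = 1088
Selection 4: 1088 + 229 = 1317
Selection 5: 1317 + 229 = 1546
Selection 6: 1546 + 229 = 1775 → 1775 − 1554 = 221
Selection 7: 221 + 229 = 450

630, 859, 1088, 1317, 1546, 221, 450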